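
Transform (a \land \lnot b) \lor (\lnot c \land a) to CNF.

(a \land \lnot b) \lor (\lnot c \land a)
≡ (a \lor \lnot c) \land (a \lor a) \land (\lnot b \lor \lnot c) \land (\lnot b \lor a)   (distribute \lor over \land)
≡ a \land (\lnot b \lor \lnot c)   (simplify)

a \land (\lnot b \lor \lnot c)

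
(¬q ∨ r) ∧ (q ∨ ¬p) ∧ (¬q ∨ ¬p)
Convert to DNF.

(¬q ∨ r) ∧ (q ∨ ¬p) ∧ (¬q ∨ ¬p)
= (¬q ∧ q ∧ ¬q) ∨ (¬q ∧ q ∧ ¬p) ∨ (¬q ∧ ¬p ∧ ¬q) ∨ (¬q ∧ ¬p ∧ ¬p) ∨ (r ∧ q ∧ ¬q) ∨ (r ∧ q ∧ ¬p) ∨ (r ∧ ¬p ∧ ¬q) ∨ (r ∧ ¬p ∧ ¬p)   [distribute ∧ over ∨]
= (¬q ∧ ¬p) ∨ (r ∧ ¬p)   [simplify]

(¬q ∧ ¬p) ∨ (r ∧ ¬p)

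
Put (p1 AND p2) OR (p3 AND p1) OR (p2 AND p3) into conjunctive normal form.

(p1 OR p3) AND (p1 OR p2) AND (p2 OR p3)

(p1 AND p2) OR (p3 AND p1) OR (p2 AND p3)
≡ (p1 OR p3 OR p2) AND (p1 OR p3 OR p3) AND (p1 OR p1 OR p2) AND (p1 OR p1 OR p3) AND (p2 OR p3 OR p2) AND (p2 OR p3 OR p3) AND (p2 OR p1 OR p2) AND (p2 OR p1 OR p3)   — distribute OR over AND
≡ (p1 OR p3) AND (p1 OR p2) AND (p2 OR p3)   — simplify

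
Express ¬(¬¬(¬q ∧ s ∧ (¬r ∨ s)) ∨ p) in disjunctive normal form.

(q ∧ ¬p) ∨ (¬s ∧ ¬p)

¬(¬¬(¬q ∧ s ∧ (¬r ∨ s)) ∨ p)
≡ ¬¬¬(¬q ∧ s ∧ (¬r ∨ s)) ∧ ¬p   [De Morgan]
≡ ¬(¬q ∧ s ∧ (¬r ∨ s)) ∧ ¬p   [double negation]
≡ (¬¬q ∨ ¬s ∨ ¬(¬r ∨ s)) ∧ ¬p   [De Morgan]
≡ (q ∨ ¬s ∨ ¬(¬r ∨ s)) ∧ ¬p   [double negation]
≡ (q ∨ ¬s ∨ (¬¬r ∧ ¬s)) ∧ ¬p   [De Morgan]
≡ (q ∨ ¬s ∨ (r ∧ ¬s)) ∧ ¬p   [double negation]
≡ (q ∧ ¬p) ∨ (¬s ∧ ¬p) ∨ (r ∧ ¬s ∧ ¬p)   [distribute ∧ over ∨]
≡ (q ∧ ¬p) ∨ (¬s ∧ ¬p)   [simplify]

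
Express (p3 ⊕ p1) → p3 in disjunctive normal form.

(p3 ⊕ p1) → p3
⇔ ¬(p3 ⊕ p1) ∨ p3   [eliminate →]
⇔ ¬((p3 ∧ ¬p1) ∨ (¬p3 ∧ p1)) ∨ p3   [expand ⊕]
⇔ (¬(p3 ∧ ¬p1) ∧ ¬(¬p3 ∧ p1)) ∨ p3   [De Morgan]
⇔ ((¬p3 ∨ ¬¬p1) ∧ ¬(¬p3 ∧ p1)) ∨ p3   [De Morgan]
⇔ ((¬p3 ∨ p1) ∧ ¬(¬p3 ∧ p1)) ∨ p3   [double negation]
⇔ ((¬p3 ∨ p1) ∧ (¬¬p3 ∨ ¬p1)) ∨ p3   [De Morgan]
⇔ ((¬p3 ∨ p1) ∧ (p3 ∨ ¬p1)) ∨ p3   [double negation]
⇔ (¬p3 ∧ p3) ∨ (¬p3 ∧ ¬p1) ∨ (p1 ∧ p3) ∨ (p1 ∧ ¬p1) ∨ p3   [distribute ∧ over ∨]
⇔ (¬p3 ∧ ¬p1) ∨ p3   [simplify]

(¬p3 ∧ ¬p1) ∨ p3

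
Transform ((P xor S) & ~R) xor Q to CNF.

(P | S | Q) & (~P | ~S | Q) & (~R | Q) & (~P | S | R | ~Q) & (~S | P | R | ~Q)

((P xor S) & ~R) xor Q
⇔ (((P xor S) & ~R) | Q) & ~((P xor S) & ~R & Q)   — expand xor
⇔ (((P | S) & ~(P & S) & ~R) | Q) & ~((P xor S) & ~R & Q)   — expand xor
⇔ (((P | S) & ~(P & S) & ~R) | Q) & ~((P | S) & ~(P & S) & ~R & Q)   — expand xor
⇔ (((P | S) & (~P | ~S) & ~R) | Q) & ~((P | S) & ~(P & S) & ~R & Q)   — De Morgan
⇔ (((P | S) & (~P | ~S) & ~R) | Q) & (~(P | S) | ~~(P & S) | ~~R | ~Q)   — De Morgan
⇔ (((P | S) & (~P | ~S) & ~R) | Q) & ((~P & ~S) | ~~(P & S) | ~~R | ~Q)   — De Morgan
⇔ (((P | S) & (~P | ~S) & ~R) | Q) & ((~P & ~S) | (P & S) | ~~R | ~Q)   — double negation
⇔ (((P | S) & (~P | ~S) & ~R) | Q) & ((~P & ~S) | (P & S) | R | ~Q)   — double negation
⇔ (P | S | Q) & (~P | ~S | Q) & (~R | Q) & (~P | P | R | ~Q) & (~P | S | R | ~Q) & (~S | P | R | ~Q) & (~S | S | R | ~Q)   — distribute | over &
⇔ (P | S | Q) & (~P | ~S | Q) & (~R | Q) & (~P | S | R | ~Q) & (~S | P | R | ~Q)   — simplify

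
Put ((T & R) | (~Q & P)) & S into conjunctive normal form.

(T | ~Q) & (T | P) & (R | ~Q) & (R | P) & S

((T & R) | (~Q & P)) & S
≡ (T | ~Q) & (T | P) & (R | ~Q) & (R | P) & S   (distribute | over &)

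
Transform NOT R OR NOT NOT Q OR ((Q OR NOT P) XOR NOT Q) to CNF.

NOT R OR NOT NOT Q OR ((Q OR NOT P) XOR NOT Q)
= NOT R OR NOT NOT Q OR ((Q OR NOT P OR NOT Q) AND NOT ((Q OR NOT P) AND NOT Q))   [expand XOR]
= NOT R OR Q OR ((Q OR NOT P OR NOT Q) AND NOT ((Q OR NOT P) AND NOT Q))   [double negation]
= NOT R OR Q OR ((Q OR NOT P OR NOT Q) AND (NOT (Q OR NOT P) OR NOT NOT Q))   [De Morgan]
= NOT R OR Q OR ((Q OR NOT P OR NOT Q) AND ((NOT Q AND NOT NOT P) OR NOT NOT Q))   [De Morgan]
= NOT R OR Q OR ((Q OR NOT P OR NOT Q) AND ((NOT Q AND P) OR NOT NOT Q))   [double negation]
= NOT R OR Q OR ((Q OR NOT P OR NOT Q) AND ((NOT Q AND P) OR Q))   [double negation]
= (NOT R OR Q OR Q OR NOT P OR NOT Q) AND (NOT R OR Q OR NOT Q OR Q) AND (NOT R OR Q OR P OR Q)   [distribute OR over AND]
= NOT R OR Q OR P   [simplify]

NOT R OR Q OR P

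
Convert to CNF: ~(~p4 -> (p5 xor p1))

~(~p4 -> (p5 xor p1))
≡ ~(~~p4 | (p5 xor p1))   [eliminate ->]
≡ ~(~~p4 | ((p5 | p1) & ~(p5 & p1)))   [expand xor]
≡ ~~~p4 & ~((p5 | p1) & ~(p5 & p1))   [De Morgan]
≡ ~p4 & ~((p5 | p1) & ~(p5 & p1))   [double negation]
≡ ~p4 & (~(p5 | p1) | ~~(p5 & p1))   [De Morgan]
≡ ~p4 & ((~p5 & ~p1) | ~~(p5 & p1))   [De Morgan]
≡ ~p4 & ((~p5 & ~p1) | (p5 & p1))   [double negation]
≡ ~p4 & (~p5 | p5) & (~p5 | p1) & (~p1 | p5) & (~p1 | p1)   [distribute | over &]
≡ ~p4 & (~p5 | p1) & (~p1 | p5)   [simplify]

~p4 & (~p5 | p1) & (~p1 | p5)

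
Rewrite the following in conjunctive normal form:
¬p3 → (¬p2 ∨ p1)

¬p3 → (¬p2 ∨ p1)
= ¬¬p3 ∨ ¬p2 ∨ p1   [eliminate →]
= p3 ∨ ¬p2 ∨ p1   [double negation]

p3 ∨ ¬p2 ∨ p1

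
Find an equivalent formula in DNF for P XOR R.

(P AND NOT R) OR (NOT P AND R)

P XOR R
≡ (P AND NOT R) OR (NOT P AND R)   — expand XOR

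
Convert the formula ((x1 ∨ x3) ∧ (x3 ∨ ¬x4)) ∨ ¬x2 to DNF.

(x1 ∧ ¬x4) ∨ x3 ∨ ¬x2

((x1 ∨ x3) ∧ (x3 ∨ ¬x4)) ∨ ¬x2
≡ (x1 ∧ x3) ∨ (x1 ∧ ¬x4) ∨ (x3 ∧ x3) ∨ (x3 ∧ ¬x4) ∨ ¬x2   [distribute ∧ over ∨]
≡ (x1 ∧ ¬x4) ∨ x3 ∨ ¬x2   [simplify]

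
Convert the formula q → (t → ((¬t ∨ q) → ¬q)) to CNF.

q → (t → ((¬t ∨ q) → ¬q))
≡ ¬q ∨ (t → ((¬t ∨ q) → ¬q))   [eliminate →]
≡ ¬q ∨ ¬t ∨ ((¬t ∨ q) → ¬q)   [eliminate →]
≡ ¬q ∨ ¬t ∨ ¬(¬t ∨ q) ∨ ¬q   [eliminate →]
≡ ¬q ∨ ¬t ∨ (¬¬t ∧ ¬q) ∨ ¬q   [De Morgan]
≡ ¬q ∨ ¬t ∨ (t ∧ ¬q) ∨ ¬q   [double negation]
≡ (¬q ∨ ¬t ∨ t ∨ ¬q) ∧ (¬q ∨ ¬t ∨ ¬q ∨ ¬q)   [distribute ∨ over ∧]
≡ ¬q ∨ ¬t   [simplify]

¬q ∨ ¬t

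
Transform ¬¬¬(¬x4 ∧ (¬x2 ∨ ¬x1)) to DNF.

¬¬¬(¬x4 ∧ (¬x2 ∨ ¬x1))
≡ ¬(¬x4 ∧ (¬x2 ∨ ¬x1))
≡ ¬¬x4 ∨ ¬(¬x2 ∨ ¬x1)
≡ x4 ∨ ¬(¬x2 ∨ ¬x1)
≡ x4 ∨ (¬¬x2 ∧ ¬¬x1)
≡ x4 ∨ (x2 ∧ ¬¬x1)
≡ x4 ∨ (x2 ∧ x1)

x4 ∨ (x2 ∧ x1)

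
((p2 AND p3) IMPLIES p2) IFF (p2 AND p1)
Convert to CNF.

((p2 AND p3) IMPLIES p2) IFF (p2 AND p1)
≡ (((p2 AND p3) IMPLIES p2) IMPLIES (p2 AND p1)) AND ((p2 AND p1) IMPLIES ((p2 AND p3) IMPLIES p2))   [eliminate IFF]
≡ (NOT ((p2 AND p3) IMPLIES p2) OR (p2 AND p1)) AND ((p2 AND p1) IMPLIES ((p2 AND p3) IMPLIES p2))   [eliminate IMPLIES]
≡ (NOT (NOT (p2 AND p3) OR p2) OR (p2 AND p1)) AND ((p2 AND p1) IMPLIES ((p2 AND p3) IMPLIES p2))   [eliminate IMPLIES]
≡ (NOT (NOT (p2 AND p3) OR p2) OR (p2 AND p1)) AND (NOT (p2 AND p1) OR ((p2 AND p3) IMPLIES p2))   [eliminate IMPLIES]
≡ (NOT (NOT (p2 AND p3) OR p2) OR (p2 AND p1)) AND (NOT (p2 AND p1) OR NOT (p2 AND p3) OR p2)   [eliminate IMPLIES]
≡ ((NOT NOT (p2 AND p3) AND NOT p2) OR (p2 AND p1)) AND (NOT (p2 AND p1) OR NOT (p2 AND p3) OR p2)   [De Morgan]
≡ ((p2 AND p3 AND NOT p2) OR (p2 AND p1)) AND (NOT (p2 AND p1) OR NOT (p2 AND p3) OR p2)   [double negation]
≡ ((p2 AND p3 AND NOT p2) OR (p2 AND p1)) AND (NOT p2 OR NOT p1 OR NOT (p2 AND p3) OR p2)   [De Morgan]
≡ ((p2 AND p3 AND NOT p2) OR (p2 AND p1)) AND (NOT p2 OR NOT p1 OR NOT p2 OR NOT p3 OR p2)   [De Morgan]
≡ (p2 OR p2) AND (p2 OR p1) AND (p3 OR p2) AND (p3 OR p1) AND (NOT p2 OR p2) AND (NOT p2 OR p1) AND (NOT p2 OR NOT p1 OR NOT p2 OR NOT p3 OR p2)   [distribute OR over AND]
≡ p2 AND (p3 OR p1) AND (NOT p2 OR p1)   [simplify]

p2 AND (p3 OR p1) AND (NOT p2 OR p1)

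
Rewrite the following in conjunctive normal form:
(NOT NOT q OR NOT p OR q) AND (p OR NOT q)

(NOT NOT q OR NOT p OR q) AND (p OR NOT q)
⇔ (q OR NOT p OR q) AND (p OR NOT q)   [double negation]
⇔ (q OR NOT p) AND (p OR NOT q)   [simplify]

(q OR NOT p) AND (p OR NOT q)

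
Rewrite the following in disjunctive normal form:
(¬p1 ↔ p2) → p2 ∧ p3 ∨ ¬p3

(¬p1 ↔ p2) → p2 ∧ p3 ∨ ¬p3
= ¬(¬p1 ↔ p2) ∨ p2 ∧ p3 ∨ ¬p3   [eliminate →]
= ¬((¬p1 → p2) ∧ (p2 → ¬p1)) ∨ p2 ∧ p3 ∨ ¬p3   [eliminate ↔]
= ¬((¬¬p1 ∨ p2) ∧ (p2 → ¬p1)) ∨ p2 ∧ p3 ∨ ¬p3   [eliminate →]
= ¬((¬¬p1 ∨ p2) ∧ (¬p2 ∨ ¬p1)) ∨ p2 ∧ p3 ∨ ¬p3   [eliminate →]
= ¬(¬¬p1 ∨ p2) ∨ ¬(¬p2 ∨ ¬p1) ∨ p2 ∧ p3 ∨ ¬p3   [De Morgan]
= ¬¬¬p1 ∧ ¬p2 ∨ ¬(¬p2 ∨ ¬p1) ∨ p2 ∧ p3 ∨ ¬p3   [De Morgan]
= ¬p1 ∧ ¬p2 ∨ ¬(¬p2 ∨ ¬p1) ∨ p2 ∧ p3 ∨ ¬p3   [double negation]
= ¬p1 ∧ ¬p2 ∨ ¬¬p2 ∧ ¬¬p1 ∨ p2 ∧ p3 ∨ ¬p3   [De Morgan]
= ¬p1 ∧ ¬p2 ∨ p2 ∧ ¬¬p1 ∨ p2 ∧ p3 ∨ ¬p3   [double negation]
= ¬p1 ∧ ¬p2 ∨ p2 ∧ p1 ∨ p2 ∧ p3 ∨ ¬p3   [double negation]

¬p1 ∧ ¬p2 ∨ p2 ∧ p1 ∨ p2 ∧ p3 ∨ ¬p3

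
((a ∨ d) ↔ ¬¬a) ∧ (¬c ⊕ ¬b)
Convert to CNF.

((a ∨ d) ↔ ¬¬a) ∧ (¬c ⊕ ¬b)
≡ ((a ∨ d) → ¬¬a) ∧ (¬¬a → (a ∨ d)) ∧ (¬c ⊕ ¬b)   [eliminate ↔]
≡ (¬(a ∨ d) ∨ ¬¬a) ∧ (¬¬a → (a ∨ d)) ∧ (¬c ⊕ ¬b)   [eliminate →]
≡ (¬(a ∨ d) ∨ ¬¬a) ∧ (¬¬¬a ∨ a ∨ d) ∧ (¬c ⊕ ¬b)   [eliminate →]
≡ (¬(a ∨ d) ∨ ¬¬a) ∧ (¬¬¬a ∨ a ∨ d) ∧ (¬c ∨ ¬b) ∧ ¬(¬c ∧ ¬b)   [expand ⊕]
≡ ((¬a ∧ ¬d) ∨ ¬¬a) ∧ (¬¬¬a ∨ a ∨ d) ∧ (¬c ∨ ¬b) ∧ ¬(¬c ∧ ¬b)   [De Morgan]
≡ ((¬a ∧ ¬d) ∨ a) ∧ (¬¬¬a ∨ a ∨ d) ∧ (¬c ∨ ¬b) ∧ ¬(¬c ∧ ¬b)   [double negation]
≡ ((¬a ∧ ¬d) ∨ a) ∧ (¬a ∨ a ∨ d) ∧ (¬c ∨ ¬b) ∧ ¬(¬c ∧ ¬b)   [double negation]
≡ ((¬a ∧ ¬d) ∨ a) ∧ (¬a ∨ a ∨ d) ∧ (¬c ∨ ¬b) ∧ (¬¬c ∨ ¬¬b)   [De Morgan]
≡ ((¬a ∧ ¬d) ∨ a) ∧ (¬a ∨ a ∨ d) ∧ (¬c ∨ ¬b) ∧ (c ∨ ¬¬b)   [double negation]
≡ ((¬a ∧ ¬d) ∨ a) ∧ (¬a ∨ a ∨ d) ∧ (¬c ∨ ¬b) ∧ (c ∨ b)   [double negation]
≡ (¬a ∨ a) ∧ (¬d ∨ a) ∧ (¬a ∨ a ∨ d) ∧ (¬c ∨ ¬b) ∧ (c ∨ b)   [distribute ∨ over ∧]
≡ (¬d ∨ a) ∧ (¬c ∨ ¬b) ∧ (c ∨ b)   [simplify]

(¬d ∨ a) ∧ (¬c ∨ ¬b) ∧ (c ∨ b)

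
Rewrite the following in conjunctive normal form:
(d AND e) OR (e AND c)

(d AND e) OR (e AND c)
⇔ (d OR e) AND (d OR c) AND (e OR e) AND (e OR c)   — distribute OR over AND
⇔ (d OR c) AND e   — simplify

(d OR c) AND e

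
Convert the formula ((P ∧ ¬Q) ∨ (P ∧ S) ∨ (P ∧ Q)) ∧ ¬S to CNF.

P ∧ ¬S

((P ∧ ¬Q) ∨ (P ∧ S) ∨ (P ∧ Q)) ∧ ¬S
≡ (P ∨ P ∨ P) ∧ (P ∨ P ∨ Q) ∧ (P ∨ S ∨ P) ∧ (P ∨ S ∨ Q) ∧ (¬Q ∨ P ∨ P) ∧ (¬Q ∨ P ∨ Q) ∧ (¬Q ∨ S ∨ P) ∧ (¬Q ∨ S ∨ Q) ∧ ¬S   (distribute ∨ over ∧)
≡ P ∧ ¬S   (simplify)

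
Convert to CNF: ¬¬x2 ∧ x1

x2 ∧ x1

¬¬x2 ∧ x1
= x2 ∧ x1   [double negation]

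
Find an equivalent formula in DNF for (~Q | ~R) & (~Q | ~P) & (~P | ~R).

(~Q | ~R) & (~Q | ~P) & (~P | ~R)
≡ (~Q & ~Q & ~P) | (~Q & ~Q & ~R) | (~Q & ~P & ~P) | (~Q & ~P & ~R) | (~R & ~Q & ~P) | (~R & ~Q & ~R) | (~R & ~P & ~P) | (~R & ~P & ~R)   [distribute & over |]
≡ (~Q & ~P) | (~Q & ~R) | (~R & ~P)   [simplify]

(~Q & ~P) | (~Q & ~R) | (~R & ~P)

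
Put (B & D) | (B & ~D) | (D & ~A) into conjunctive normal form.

(B & D) | (B & ~D) | (D & ~A)
= (B | B | D) & (B | B | ~A) & (B | ~D | D) & (B | ~D | ~A) & (D | B | D) & (D | B | ~A) & (D | ~D | D) & (D | ~D | ~A)   [distribute | over &]
= (B | D) & (B | ~A)   [simplify]

(B | D) & (B | ~A)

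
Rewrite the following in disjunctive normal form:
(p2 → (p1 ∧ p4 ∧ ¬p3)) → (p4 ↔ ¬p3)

(p2 → (p1 ∧ p4 ∧ ¬p3)) → (p4 ↔ ¬p3)
≡ ¬(p2 → (p1 ∧ p4 ∧ ¬p3)) ∨ (p4 ↔ ¬p3)   — eliminate →
≡ ¬(¬p2 ∨ (p1 ∧ p4 ∧ ¬p3)) ∨ (p4 ↔ ¬p3)   — eliminate →
≡ ¬(¬p2 ∨ (p1 ∧ p4 ∧ ¬p3)) ∨ ((p4 → ¬p3) ∧ (¬p3 → p4))   — eliminate ↔
≡ ¬(¬p2 ∨ (p1 ∧ p4 ∧ ¬p3)) ∨ ((¬p4 ∨ ¬p3) ∧ (¬p3 → p4))   — eliminate →
≡ ¬(¬p2 ∨ (p1 ∧ p4 ∧ ¬p3)) ∨ ((¬p4 ∨ ¬p3) ∧ (¬¬p3 ∨ p4))   — eliminate →
≡ (¬¬p2 ∧ ¬(p1 ∧ p4 ∧ ¬p3)) ∨ ((¬p4 ∨ ¬p3) ∧ (¬¬p3 ∨ p4))   — De Morgan
≡ (p2 ∧ ¬(p1 ∧ p4 ∧ ¬p3)) ∨ ((¬p4 ∨ ¬p3) ∧ (¬¬p3 ∨ p4))   — double negation
≡ (p2 ∧ (¬p1 ∨ ¬p4 ∨ ¬¬p3)) ∨ ((¬p4 ∨ ¬p3) ∧ (¬¬p3 ∨ p4))   — De Morgan
≡ (p2 ∧ (¬p1 ∨ ¬p4 ∨ p3)) ∨ ((¬p4 ∨ ¬p3) ∧ (¬¬p3 ∨ p4))   — double negation
≡ (p2 ∧ (¬p1 ∨ ¬p4 ∨ p3)) ∨ ((¬p4 ∨ ¬p3) ∧ (p3 ∨ p4))   — double negation
≡ (p2 ∧ ¬p1) ∨ (p2 ∧ ¬p4) ∨ (p2 ∧ p3) ∨ (¬p4 ∧ p3) ∨ (¬p4 ∧ p4) ∨ (¬p3 ∧ p3) ∨ (¬p3 ∧ p4)   — distribute ∧ over ∨
≡ (p2 ∧ ¬p1) ∨ (p2 ∧ ¬p4) ∨ (p2 ∧ p3) ∨ (¬p4 ∧ p3) ∨ (¬p3 ∧ p4)   — simplify

(p2 ∧ ¬p1) ∨ (p2 ∧ ¬p4) ∨ (p2 ∧ p3) ∨ (¬p4 ∧ p3) ∨ (¬p3 ∧ p4)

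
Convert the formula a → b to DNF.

a → b
= ¬a ∨ b   — eliminate →

¬a ∨ b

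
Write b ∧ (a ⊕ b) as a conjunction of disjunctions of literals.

b ∧ (¬a ∨ ¬b)

b ∧ (a ⊕ b)
≡ b ∧ (a ∨ b) ∧ ¬(a ∧ b)   [expand ⊕]
≡ b ∧ (a ∨ b) ∧ (¬a ∨ ¬b)   [De Morgan]
≡ b ∧ (¬a ∨ ¬b)   [simplify]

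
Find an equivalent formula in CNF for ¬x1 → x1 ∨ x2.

x1 ∨ x2

¬x1 → x1 ∨ x2
= ¬¬x1 ∨ x1 ∨ x2
= x1 ∨ x1 ∨ x2
= x1 ∨ x2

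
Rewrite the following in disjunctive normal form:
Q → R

Q → R
≡ ¬Q ∨ R   [eliminate →]

¬Q ∨ R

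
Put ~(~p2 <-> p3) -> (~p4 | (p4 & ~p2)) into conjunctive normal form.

~p3 | ~p2 | ~p4

~(~p2 <-> p3) -> (~p4 | (p4 & ~p2))
= ~~(~p2 <-> p3) | ~p4 | (p4 & ~p2)   (eliminate ->)
= ~~((~p2 -> p3) & (p3 -> ~p2)) | ~p4 | (p4 & ~p2)   (eliminate <->)
= ~~((~~p2 | p3) & (p3 -> ~p2)) | ~p4 | (p4 & ~p2)   (eliminate ->)
= ~~((~~p2 | p3) & (~p3 | ~p2)) | ~p4 | (p4 & ~p2)   (eliminate ->)
= ((~~p2 | p3) & (~p3 | ~p2)) | ~p4 | (p4 & ~p2)   (double negation)
= ((p2 | p3) & (~p3 | ~p2)) | ~p4 | (p4 & ~p2)   (double negation)
= (p2 | p3 | ~p4 | p4) & (p2 | p3 | ~p4 | ~p2) & (~p3 | ~p2 | ~p4 | p4) & (~p3 | ~p2 | ~p4 | ~p2)   (distribute | over &)
= ~p3 | ~p2 | ~p4   (simplify)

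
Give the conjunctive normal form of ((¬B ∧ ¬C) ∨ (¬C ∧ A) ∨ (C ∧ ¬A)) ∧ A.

((¬B ∧ ¬C) ∨ (¬C ∧ A) ∨ (C ∧ ¬A)) ∧ A
= (¬B ∨ ¬C ∨ C) ∧ (¬B ∨ ¬C ∨ ¬A) ∧ (¬B ∨ A ∨ C) ∧ (¬B ∨ A ∨ ¬A) ∧ (¬C ∨ ¬C ∨ C) ∧ (¬C ∨ ¬C ∨ ¬A) ∧ (¬C ∨ A ∨ C) ∧ (¬C ∨ A ∨ ¬A) ∧ A   [distribute ∨ over ∧]
= (¬C ∨ ¬A) ∧ A   [simplify]

(¬C ∨ ¬A) ∧ A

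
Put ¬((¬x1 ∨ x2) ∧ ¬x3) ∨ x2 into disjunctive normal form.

(x1 ∧ ¬x2) ∨ x3 ∨ x2

¬((¬x1 ∨ x2) ∧ ¬x3) ∨ x2
≡ ¬(¬x1 ∨ x2) ∨ ¬¬x3 ∨ x2   — De Morgan
≡ (¬¬x1 ∧ ¬x2) ∨ ¬¬x3 ∨ x2   — De Morgan
≡ (x1 ∧ ¬x2) ∨ ¬¬x3 ∨ x2   — double negation
≡ (x1 ∧ ¬x2) ∨ x3 ∨ x2   — double negation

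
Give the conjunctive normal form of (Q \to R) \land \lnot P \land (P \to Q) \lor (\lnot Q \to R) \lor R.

(Q \to R) \land \lnot P \land (P \to Q) \lor (\lnot Q \to R) \lor R
⇔ (\lnot Q \lor R) \land \lnot P \land (P \to Q) \lor (\lnot Q \to R) \lor R   [eliminate \to]
⇔ (\lnot Q \lor R) \land \lnot P \land (\lnot P \lor Q) \lor (\lnot Q \to R) \lor R   [eliminate \to]
⇔ (\lnot Q \lor R) \land \lnot P \land (\lnot P \lor Q) \lor \lnot \lnot Q \lor R \lor R   [eliminate \to]
⇔ (\lnot Q \lor R) \land \lnot P \land (\lnot P \lor Q) \lor Q \lor R \lor R   [double negation]
⇔ (\lnot Q \lor R \lor Q \lor R \lor R) \land (\lnot P \lor Q \lor R \lor R) \land (\lnot P \lor Q \lor Q \lor R \lor R)   [distribute \lor over \land]
⇔ \lnot P \lor Q \lor R   [simplify]

\lnot P \lor Q \lor R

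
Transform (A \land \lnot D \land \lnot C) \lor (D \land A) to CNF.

A \land (\lnot C \lor D)

(A \land \lnot D \land \lnot C) \lor (D \land A)
= (A \lor D) \land (A \lor A) \land (\lnot D \lor D) \land (\lnot D \lor A) \land (\lnot C \lor D) \land (\lnot C \lor A)   — distribute \lor over \land
= A \land (\lnot C \lor D)   — simplify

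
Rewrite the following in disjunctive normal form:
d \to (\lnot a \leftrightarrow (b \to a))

\lnot d \lor (\lnot b \land \lnot a)

d \to (\lnot a \leftrightarrow (b \to a))
≡ \lnot d \lor (\lnot a \leftrightarrow (b \to a))   (eliminate \to)
≡ \lnot d \lor ((\lnot a \to (b \to a)) \land ((b \to a) \to \lnot a))   (eliminate \leftrightarrow)
≡ \lnot d \lor ((\lnot \lnot a \lor (b \to a)) \land ((b \to a) \to \lnot a))   (eliminate \to)
≡ \lnot d \lor ((\lnot \lnot a \lor \lnot b \lor a) \land ((b \to a) \to \lnot a))   (eliminate \to)
≡ \lnot d \lor ((\lnot \lnot a \lor \lnot b \lor a) \land (\lnot (b \to a) \lor \lnot a))   (eliminate \to)
≡ \lnot d \lor ((\lnot \lnot a \lor \lnot b \lor a) \land (\lnot (\lnot b \lor a) \lor \lnot a))   (eliminate \to)
≡ \lnot d \lor ((a \lor \lnot b \lor a) \land (\lnot (\lnot b \lor a) \lor \lnot a))   (double negation)
≡ \lnot d \lor ((a \lor \lnot b \lor a) \land ((\lnot \lnot b \land \lnot a) \lor \lnot a))   (De Morgan)
≡ \lnot d \lor ((a \lor \lnot b \lor a) \land ((b \land \lnot a) \lor \lnot a))   (double negation)
≡ \lnot d \lor (a \land b \land \lnot a) \lor (a \land \lnot a) \lor (\lnot b \land b \land \lnot a) \lor (\lnot b \land \lnot a) \lor (a \land b \land \lnot a) \lor (a \land \lnot a)   (distribute \land over \lor)
≡ \lnot d \lor (\lnot b \land \lnot a)   (simplify)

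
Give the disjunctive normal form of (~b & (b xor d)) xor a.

(~b & d & ~a) | (b & a) | (~b & ~d & a)

(~b & (b xor d)) xor a
≡ (~b & (b xor d) & ~a) | (~(~b & (b xor d)) & a)   [expand xor]
≡ (~b & ((b & ~d) | (~b & d)) & ~a) | (~(~b & (b xor d)) & a)   [expand xor]
≡ (~b & ((b & ~d) | (~b & d)) & ~a) | (~(~b & ((b & ~d) | (~b & d))) & a)   [expand xor]
≡ (~b & ((b & ~d) | (~b & d)) & ~a) | ((~~b | ~((b & ~d) | (~b & d))) & a)   [De Morgan]
≡ (~b & ((b & ~d) | (~b & d)) & ~a) | ((b | ~((b & ~d) | (~b & d))) & a)   [double negation]
≡ (~b & ((b & ~d) | (~b & d)) & ~a) | ((b | (~(b & ~d) & ~(~b & d))) & a)   [De Morgan]
≡ (~b & ((b & ~d) | (~b & d)) & ~a) | ((b | ((~b | ~~d) & ~(~b & d))) & a)   [De Morgan]
≡ (~b & ((b & ~d) | (~b & d)) & ~a) | ((b | ((~b | d) & ~(~b & d))) & a)   [double negation]
≡ (~b & ((b & ~d) | (~b & d)) & ~a) | ((b | ((~b | d) & (~~b | ~d))) & a)   [De Morgan]
≡ (~b & ((b & ~d) | (~b & d)) & ~a) | ((b | ((~b | d) & (b | ~d))) & a)   [double negation]
≡ (~b & b & ~d & ~a) | (~b & ~b & d & ~a) | (b & a) | (~b & b & a) | (~b & ~d & a) | (d & b & a) | (d & ~d & a)   [distribute & over |]
≡ (~b & d & ~a) | (b & a) | (~b & ~d & a)   [simplify]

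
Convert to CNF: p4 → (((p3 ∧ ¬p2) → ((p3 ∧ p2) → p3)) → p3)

p4 → (((p3 ∧ ¬p2) → ((p3 ∧ p2) → p3)) → p3)
= ¬p4 ∨ (((p3 ∧ ¬p2) → ((p3 ∧ p2) → p3)) → p3)   [eliminate →]
= ¬p4 ∨ ¬((p3 ∧ ¬p2) → ((p3 ∧ p2) → p3)) ∨ p3   [eliminate →]
= ¬p4 ∨ ¬(¬(p3 ∧ ¬p2) ∨ ((p3 ∧ p2) → p3)) ∨ p3   [eliminate →]
= ¬p4 ∨ ¬(¬(p3 ∧ ¬p2) ∨ ¬(p3 ∧ p2) ∨ p3) ∨ p3   [eliminate →]
= ¬p4 ∨ (¬¬(p3 ∧ ¬p2) ∧ ¬¬(p3 ∧ p2) ∧ ¬p3) ∨ p3   [De Morgan]
= ¬p4 ∨ (p3 ∧ ¬p2 ∧ ¬¬(p3 ∧ p2) ∧ ¬p3) ∨ p3   [double negation]
= ¬p4 ∨ (p3 ∧ ¬p2 ∧ p3 ∧ p2 ∧ ¬p3) ∨ p3   [double negation]
= (¬p4 ∨ p3 ∨ p3) ∧ (¬p4 ∨ ¬p2 ∨ p3) ∧ (¬p4 ∨ p3 ∨ p3) ∧ (¬p4 ∨ p2 ∨ p3) ∧ (¬p4 ∨ ¬p3 ∨ p3)   [distribute ∨ over ∧]
= ¬p4 ∨ p3   [simplify]

¬p4 ∨ p3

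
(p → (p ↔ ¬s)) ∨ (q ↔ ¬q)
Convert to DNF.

¬p ∨ (¬s ∧ p)

(p → (p ↔ ¬s)) ∨ (q ↔ ¬q)
⇔ ¬p ∨ (p ↔ ¬s) ∨ (q ↔ ¬q)   [eliminate →]
⇔ ¬p ∨ ((p → ¬s) ∧ (¬s → p)) ∨ (q ↔ ¬q)   [eliminate ↔]
⇔ ¬p ∨ ((¬p ∨ ¬s) ∧ (¬s → p)) ∨ (q ↔ ¬q)   [eliminate →]
⇔ ¬p ∨ ((¬p ∨ ¬s) ∧ (¬¬s ∨ p)) ∨ (q ↔ ¬q)   [eliminate →]
⇔ ¬p ∨ ((¬p ∨ ¬s) ∧ (¬¬s ∨ p)) ∨ ((q → ¬q) ∧ (¬q → q))   [eliminate ↔]
⇔ ¬p ∨ ((¬p ∨ ¬s) ∧ (¬¬s ∨ p)) ∨ ((¬q ∨ ¬q) ∧ (¬q → q))   [eliminate →]
⇔ ¬p ∨ ((¬p ∨ ¬s) ∧ (¬¬s ∨ p)) ∨ ((¬q ∨ ¬q) ∧ (¬¬q ∨ q))   [eliminate →]
⇔ ¬p ∨ ((¬p ∨ ¬s) ∧ (s ∨ p)) ∨ ((¬q ∨ ¬q) ∧ (¬¬q ∨ q))   [double negation]
⇔ ¬p ∨ ((¬p ∨ ¬s) ∧ (s ∨ p)) ∨ ((¬q ∨ ¬q) ∧ (q ∨ q))   [double negation]
⇔ ¬p ∨ (¬p ∧ s) ∨ (¬p ∧ p) ∨ (¬s ∧ s) ∨ (¬s ∧ p) ∨ (¬q ∧ q) ∨ (¬q ∧ q) ∨ (¬q ∧ q) ∨ (¬q ∧ q)   [distribute ∧ over ∨]
⇔ ¬p ∨ (¬s ∧ p)   [simplify]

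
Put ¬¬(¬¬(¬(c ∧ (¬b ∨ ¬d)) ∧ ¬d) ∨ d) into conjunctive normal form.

¬¬(¬¬(¬(c ∧ (¬b ∨ ¬d)) ∧ ¬d) ∨ d)
≡ ¬¬(¬(c ∧ (¬b ∨ ¬d)) ∧ ¬d) ∨ d   — double negation
≡ (¬(c ∧ (¬b ∨ ¬d)) ∧ ¬d) ∨ d   — double negation
≡ ((¬c ∨ ¬(¬b ∨ ¬d)) ∧ ¬d) ∨ d   — De Morgan
≡ ((¬c ∨ (¬¬b ∧ ¬¬d)) ∧ ¬d) ∨ d   — De Morgan
≡ ((¬c ∨ (b ∧ ¬¬d)) ∧ ¬d) ∨ d   — double negation
≡ ((¬c ∨ (b ∧ d)) ∧ ¬d) ∨ d   — double negation
≡ (¬c ∨ b ∨ d) ∧ (¬c ∨ d ∨ d) ∧ (¬d ∨ d)   — distribute ∨ over ∧
≡ ¬c ∨ d   — simplify

¬c ∨ d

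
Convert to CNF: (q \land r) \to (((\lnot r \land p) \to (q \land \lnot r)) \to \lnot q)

\lnot q \lor \lnot r

(q \land r) \to (((\lnot r \land p) \to (q \land \lnot r)) \to \lnot q)
= \lnot (q \land r) \lor (((\lnot r \land p) \to (q \land \lnot r)) \to \lnot q)   [eliminate \to]
= \lnot (q \land r) \lor \lnot ((\lnot r \land p) \to (q \land \lnot r)) \lor \lnot q   [eliminate \to]
= \lnot (q \land r) \lor \lnot (\lnot (\lnot r \land p) \lor (q \land \lnot r)) \lor \lnot q   [eliminate \to]
= \lnot q \lor \lnot r \lor \lnot (\lnot (\lnot r \land p) \lor (q \land \lnot r)) \lor \lnot q   [De Morgan]
= \lnot q \lor \lnot r \lor (\lnot \lnot (\lnot r \land p) \land \lnot (q \land \lnot r)) \lor \lnot q   [De Morgan]
= \lnot q \lor \lnot r \lor (\lnot r \land p \land \lnot (q \land \lnot r)) \lor \lnot q   [double negation]
= \lnot q \lor \lnot r \lor (\lnot r \land p \land (\lnot q \lor \lnot \lnot r)) \lor \lnot q   [De Morgan]
= \lnot q \lor \lnot r \lor (\lnot r \land p \land (\lnot q \lor r)) \lor \lnot q   [double negation]
= (\lnot q \lor \lnot r \lor \lnot r \lor \lnot q) \land (\lnot q \lor \lnot r \lor p \lor \lnot q) \land (\lnot q \lor \lnot r \lor \lnot q \lor r \lor \lnot q)   [distribute \lor over \land]
= \lnot q \lor \lnot r   [simplify]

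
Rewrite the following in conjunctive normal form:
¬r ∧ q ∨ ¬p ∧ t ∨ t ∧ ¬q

(¬r ∨ ¬p ∨ ¬q) ∧ (¬r ∨ t) ∧ (q ∨ t)

¬r ∧ q ∨ ¬p ∧ t ∨ t ∧ ¬q
⇔ (¬r ∨ ¬p ∨ t) ∧ (¬r ∨ ¬p ∨ ¬q) ∧ (¬r ∨ t ∨ t) ∧ (¬r ∨ t ∨ ¬q) ∧ (q ∨ ¬p ∨ t) ∧ (q ∨ ¬p ∨ ¬q) ∧ (q ∨ t ∨ t) ∧ (q ∨ t ∨ ¬q)   [distribute ∨ over ∧]
⇔ (¬r ∨ ¬p ∨ ¬q) ∧ (¬r ∨ t) ∧ (q ∨ t)   [simplify]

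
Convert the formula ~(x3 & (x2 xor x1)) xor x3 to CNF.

~(x3 & (x2 xor x1)) xor x3
≡ (~(x3 & (x2 xor x1)) | x3) & ~(~(x3 & (x2 xor x1)) & x3)   [expand xor]
≡ (~(x3 & (x2 | x1) & ~(x2 & x1)) | x3) & ~(~(x3 & (x2 xor x1)) & x3)   [expand xor]
≡ (~(x3 & (x2 | x1) & ~(x2 & x1)) | x3) & ~(~(x3 & (x2 | x1) & ~(x2 & x1)) & x3)   [expand xor]
≡ (~x3 | ~(x2 | x1) | ~~(x2 & x1) | x3) & ~(~(x3 & (x2 | x1) & ~(x2 & x1)) & x3)   [De Morgan]
≡ (~x3 | (~x2 & ~x1) | ~~(x2 & x1) | x3) & ~(~(x3 & (x2 | x1) & ~(x2 & x1)) & x3)   [De Morgan]
≡ (~x3 | (~x2 & ~x1) | (x2 & x1) | x3) & ~(~(x3 & (x2 | x1) & ~(x2 & x1)) & x3)   [double negation]
≡ (~x3 | (~x2 & ~x1) | (x2 & x1) | x3) & (~~(x3 & (x2 | x1) & ~(x2 & x1)) | ~x3)   [De Morgan]
≡ (~x3 | (~x2 & ~x1) | (x2 & x1) | x3) & ((x3 & (x2 | x1) & ~(x2 & x1)) | ~x3)   [double negation]
≡ (~x3 | (~x2 & ~x1) | (x2 & x1) | x3) & ((x3 & (x2 | x1) & (~x2 | ~x1)) | ~x3)   [De Morgan]
≡ (~x3 | ~x2 | x2 | x3) & (~x3 | ~x2 | x1 | x3) & (~x3 | ~x1 | x2 | x3) & (~x3 | ~x1 | x1 | x3) & (x3 | ~x3) & (x2 | x1 | ~x3) & (~x2 | ~x1 | ~x3)   [distribute | over &]
≡ (x2 | x1 | ~x3) & (~x2 | ~x1 | ~x3)   [simplify]

(x2 | x1 | ~x3) & (~x2 | ~x1 | ~x3)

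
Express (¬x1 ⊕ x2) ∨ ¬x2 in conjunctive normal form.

(¬x1 ⊕ x2) ∨ ¬x2
≡ ((¬x1 ∨ x2) ∧ ¬(¬x1 ∧ x2)) ∨ ¬x2   (expand ⊕)
≡ ((¬x1 ∨ x2) ∧ (¬¬x1 ∨ ¬x2)) ∨ ¬x2   (De Morgan)
≡ ((¬x1 ∨ x2) ∧ (x1 ∨ ¬x2)) ∨ ¬x2   (double negation)
≡ (¬x1 ∨ x2 ∨ ¬x2) ∧ (x1 ∨ ¬x2 ∨ ¬x2)   (distribute ∨ over ∧)
≡ x1 ∨ ¬x2   (simplify)

x1 ∨ ¬x2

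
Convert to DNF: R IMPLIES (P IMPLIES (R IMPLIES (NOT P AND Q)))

NOT R OR NOT P

R IMPLIES (P IMPLIES (R IMPLIES (NOT P AND Q)))
= NOT R OR (P IMPLIES (R IMPLIES (NOT P AND Q)))   (eliminate IMPLIES)
= NOT R OR NOT P OR (R IMPLIES (NOT P AND Q))   (eliminate IMPLIES)
= NOT R OR NOT P OR NOT R OR (NOT P AND Q)   (eliminate IMPLIES)
= NOT R OR NOT P   (simplify)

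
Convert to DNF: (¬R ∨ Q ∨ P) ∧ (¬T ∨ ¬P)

(¬R ∨ Q ∨ P) ∧ (¬T ∨ ¬P)
≡ (¬R ∧ ¬T) ∨ (¬R ∧ ¬P) ∨ (Q ∧ ¬T) ∨ (Q ∧ ¬P) ∨ (P ∧ ¬T) ∨ (P ∧ ¬P)   (distribute ∧ over ∨)
≡ (¬R ∧ ¬T) ∨ (¬R ∧ ¬P) ∨ (Q ∧ ¬T) ∨ (Q ∧ ¬P) ∨ (P ∧ ¬T)   (simplify)

(¬R ∧ ¬T) ∨ (¬R ∧ ¬P) ∨ (Q ∧ ¬T) ∨ (Q ∧ ¬P) ∨ (P ∧ ¬T)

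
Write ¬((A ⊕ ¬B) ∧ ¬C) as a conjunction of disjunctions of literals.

(¬A ∨ ¬B ∨ C) ∧ (B ∨ A ∨ C)

¬((A ⊕ ¬B) ∧ ¬C)
≡ ¬((A ∨ ¬B) ∧ ¬(A ∧ ¬B) ∧ ¬C)   — expand ⊕
≡ ¬(A ∨ ¬B) ∨ ¬¬(A ∧ ¬B) ∨ ¬¬C   — De Morgan
≡ ¬A ∧ ¬¬B ∨ ¬¬(A ∧ ¬B) ∨ ¬¬C   — De Morgan
≡ ¬A ∧ B ∨ ¬¬(A ∧ ¬B) ∨ ¬¬C   — double negation
≡ ¬A ∧ B ∨ A ∧ ¬B ∨ ¬¬C   — double negation
≡ ¬A ∧ B ∨ A ∧ ¬B ∨ C   — double negation
≡ (¬A ∨ A ∨ C) ∧ (¬A ∨ ¬B ∨ C) ∧ (B ∨ A ∨ C) ∧ (B ∨ ¬B ∨ C)   — distribute ∨ over ∧
≡ (¬A ∨ ¬B ∨ C) ∧ (B ∨ A ∨ C)   — simplify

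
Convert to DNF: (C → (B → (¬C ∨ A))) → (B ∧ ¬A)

B ∧ ¬A

(C → (B → (¬C ∨ A))) → (B ∧ ¬A)
= ¬(C → (B → (¬C ∨ A))) ∨ (B ∧ ¬A)   (eliminate →)
= ¬(¬C ∨ (B → (¬C ∨ A))) ∨ (B ∧ ¬A)   (eliminate →)
= ¬(¬C ∨ ¬B ∨ ¬C ∨ A) ∨ (B ∧ ¬A)   (eliminate →)
= (¬¬C ∧ ¬¬B ∧ ¬¬C ∧ ¬A) ∨ (B ∧ ¬A)   (De Morgan)
= (C ∧ ¬¬B ∧ ¬¬C ∧ ¬A) ∨ (B ∧ ¬A)   (double negation)
= (C ∧ B ∧ ¬¬C ∧ ¬A) ∨ (B ∧ ¬A)   (double negation)
= (C ∧ B ∧ C ∧ ¬A) ∨ (B ∧ ¬A)   (double negation)
= B ∧ ¬A   (simplify)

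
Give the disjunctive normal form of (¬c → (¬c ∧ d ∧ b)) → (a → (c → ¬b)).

(¬c → (¬c ∧ d ∧ b)) → (a → (c → ¬b))
≡ ¬(¬c → (¬c ∧ d ∧ b)) ∨ (a → (c → ¬b))   — eliminate →
≡ ¬(¬¬c ∨ (¬c ∧ d ∧ b)) ∨ (a → (c → ¬b))   — eliminate →
≡ ¬(¬¬c ∨ (¬c ∧ d ∧ b)) ∨ ¬a ∨ (c → ¬b)   — eliminate →
≡ ¬(¬¬c ∨ (¬c ∧ d ∧ b)) ∨ ¬a ∨ ¬c ∨ ¬b   — eliminate →
≡ (¬¬¬c ∧ ¬(¬c ∧ d ∧ b)) ∨ ¬a ∨ ¬c ∨ ¬b   — De Morgan
≡ (¬c ∧ ¬(¬c ∧ d ∧ b)) ∨ ¬a ∨ ¬c ∨ ¬b   — double negation
≡ (¬c ∧ (¬¬c ∨ ¬d ∨ ¬b)) ∨ ¬a ∨ ¬c ∨ ¬b   — De Morgan
≡ (¬c ∧ (c ∨ ¬d ∨ ¬b)) ∨ ¬a ∨ ¬c ∨ ¬b   — double negation
≡ (¬c ∧ c) ∨ (¬c ∧ ¬d) ∨ (¬c ∧ ¬b) ∨ ¬a ∨ ¬c ∨ ¬b   — distribute ∧ over ∨
≡ ¬a ∨ ¬c ∨ ¬b   — simplify

¬a ∨ ¬c ∨ ¬b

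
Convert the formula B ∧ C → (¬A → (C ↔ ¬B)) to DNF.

¬B ∨ ¬C ∨ A

B ∧ C → (¬A → (C ↔ ¬B))
≡ ¬(B ∧ C) ∨ (¬A → (C ↔ ¬B))   [eliminate →]
≡ ¬(B ∧ C) ∨ ¬¬A ∨ (C ↔ ¬B)   [eliminate →]
≡ ¬(B ∧ C) ∨ ¬¬A ∨ (C → ¬B) ∧ (¬B → C)   [eliminate ↔]
≡ ¬(B ∧ C) ∨ ¬¬A ∨ (¬C ∨ ¬B) ∧ (¬B → C)   [eliminate →]
≡ ¬(B ∧ C) ∨ ¬¬A ∨ (¬C ∨ ¬B) ∧ (¬¬B ∨ C)   [eliminate →]
≡ ¬B ∨ ¬C ∨ ¬¬A ∨ (¬C ∨ ¬B) ∧ (¬¬B ∨ C)   [De Morgan]
≡ ¬B ∨ ¬C ∨ A ∨ (¬C ∨ ¬B) ∧ (¬¬B ∨ C)   [double negation]
≡ ¬B ∨ ¬C ∨ A ∨ (¬C ∨ ¬B) ∧ (B ∨ C)   [double negation]
≡ ¬B ∨ ¬C ∨ A ∨ ¬C ∧ B ∨ ¬C ∧ C ∨ ¬B ∧ B ∨ ¬B ∧ C   [distribute ∧ over ∨]
≡ ¬B ∨ ¬C ∨ A   [simplify]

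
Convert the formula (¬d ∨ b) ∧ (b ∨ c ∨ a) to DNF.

(¬d ∨ b) ∧ (b ∨ c ∨ a)
≡ ¬d ∧ b ∨ ¬d ∧ c ∨ ¬d ∧ a ∨ b ∧ b ∨ b ∧ c ∨ b ∧ a   — distribute ∧ over ∨
≡ ¬d ∧ c ∨ ¬d ∧ a ∨ b   — simplify

¬d ∧ c ∨ ¬d ∧ a ∨ b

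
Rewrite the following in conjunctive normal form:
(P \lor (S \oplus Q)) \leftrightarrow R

(P \lor (S \oplus Q)) \leftrightarrow R
≡ ((P \lor (S \oplus Q)) \to R) \land (R \to (P \lor (S \oplus Q)))
≡ (\lnot (P \lor (S \oplus Q)) \lor R) \land (R \to (P \lor (S \oplus Q)))
≡ (\lnot (P \lor ((S \lor Q) \land \lnot (S \land Q))) \lor R) \land (R \to (P \lor (S \oplus Q)))
≡ (\lnot (P \lor ((S \lor Q) \land \lnot (S \land Q))) \lor R) \land (\lnot R \lor P \lor (S \oplus Q))
≡ (\lnot (P \lor ((S \lor Q) \land \lnot (S \land Q))) \lor R) \land (\lnot R \lor P \lor ((S \lor Q) \land \lnot (S \land Q)))
≡ ((\lnot P \land \lnot ((S \lor Q) \land \lnot (S \land Q))) \lor R) \land (\lnot R \lor P \lor ((S \lor Q) \land \lnot (S \land Q)))
≡ ((\lnot P \land (\lnot (S \lor Q) \lor \lnot \lnot (S \land Q))) \lor R) \land (\lnot R \lor P \lor ((S \lor Q) \land \lnot (S \land Q)))
≡ ((\lnot P \land ((\lnot S \land \lnot Q) \lor \lnot \lnot (S \land Q))) \lor R) \land (\lnot R \lor P \lor ((S \lor Q) \land \lnot (S \land Q)))
≡ ((\lnot P \land ((\lnot S \land \lnot Q) \lor (S \land Q))) \lor R) \land (\lnot R \lor P \lor ((S \lor Q) \land \lnot (S \land Q)))
≡ ((\lnot P \land ((\lnot S \land \lnot Q) \lor (S \land Q))) \lor R) \land (\lnot R \lor P \lor ((S \lor Q) \land (\lnot S \lor \lnot Q)))
≡ (\lnot P \lor R) \land (\lnot S \lor S \lor R) \land (\lnot S \lor Q \lor R) \land (\lnot Q \lor S \lor R) \land (\lnot Q \lor Q \lor R) \land (\lnot R \lor P \lor S \lor Q) \land (\lnot R \lor P \lor \lnot S \lor \lnot Q)
≡ (\lnot P \lor R) \land (\lnot S \lor Q \lor R) \land (\lnot Q \lor S \lor R) \land (\lnot R \lor P \lor S \lor Q) \land (\lnot R \lor P \lor \lnot S \lor \lnot Q)

(\lnot P \lor R) \land (\lnot S \lor Q \lor R) \land (\lnot Q \lor S \lor R) \land (\lnot R \lor P \lor S \lor Q) \land (\lnot R \lor P \lor \lnot S \lor \lnot Q)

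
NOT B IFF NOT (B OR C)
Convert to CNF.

B OR NOT C

NOT B IFF NOT (B OR C)
≡ (NOT B IMPLIES NOT (B OR C)) AND (NOT (B OR C) IMPLIES NOT B)   — eliminate IFF
≡ (NOT NOT B OR NOT (B OR C)) AND (NOT (B OR C) IMPLIES NOT B)   — eliminate IMPLIES
≡ (NOT NOT B OR NOT (B OR C)) AND (NOT NOT (B OR C) OR NOT B)   — eliminate IMPLIES
≡ (B OR NOT (B OR C)) AND (NOT NOT (B OR C) OR NOT B)   — double negation
≡ (B OR (NOT B AND NOT C)) AND (NOT NOT (B OR C) OR NOT B)   — De Morgan
≡ (B OR (NOT B AND NOT C)) AND (B OR C OR NOT B)   — double negation
≡ (B OR NOT B) AND (B OR NOT C) AND (B OR C OR NOT B)   — distribute OR over AND
≡ B OR NOT C   — simplify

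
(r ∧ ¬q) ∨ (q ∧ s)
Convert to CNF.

(r ∧ ¬q) ∨ (q ∧ s)
⇔ (r ∨ q) ∧ (r ∨ s) ∧ (¬q ∨ q) ∧ (¬q ∨ s)   [distribute ∨ over ∧]
⇔ (r ∨ q) ∧ (r ∨ s) ∧ (¬q ∨ s)   [simplify]

(r ∨ q) ∧ (r ∨ s) ∧ (¬q ∨ s)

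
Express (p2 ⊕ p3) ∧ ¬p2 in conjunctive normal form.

(p2 ⊕ p3) ∧ ¬p2
= (p2 ∨ p3) ∧ ¬(p2 ∧ p3) ∧ ¬p2   [expand ⊕]
= (p2 ∨ p3) ∧ (¬p2 ∨ ¬p3) ∧ ¬p2   [De Morgan]
= (p2 ∨ p3) ∧ ¬p2   [simplify]

(p2 ∨ p3) ∧ ¬p2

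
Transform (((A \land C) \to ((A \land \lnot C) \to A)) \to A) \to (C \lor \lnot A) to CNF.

(((A \land C) \to ((A \land \lnot C) \to A)) \to A) \to (C \lor \lnot A)
⇔ \lnot (((A \land C) \to ((A \land \lnot C) \to A)) \to A) \lor C \lor \lnot A   — eliminate \to
⇔ \lnot (\lnot ((A \land C) \to ((A \land \lnot C) \to A)) \lor A) \lor C \lor \lnot A   — eliminate \to
⇔ \lnot (\lnot (\lnot (A \land C) \lor ((A \land \lnot C) \to A)) \lor A) \lor C \lor \lnot A   — eliminate \to
⇔ \lnot (\lnot (\lnot (A \land C) \lor \lnot (A \land \lnot C) \lor A) \lor A) \lor C \lor \lnot A   — eliminate \to
⇔ (\lnot \lnot (\lnot (A \land C) \lor \lnot (A \land \lnot C) \lor A) \land \lnot A) \lor C \lor \lnot A   — De Morgan
⇔ ((\lnot (A \land C) \lor \lnot (A \land \lnot C) \lor A) \land \lnot A) \lor C \lor \lnot A   — double negation
⇔ ((\lnot A \lor \lnot C \lor \lnot (A \land \lnot C) \lor A) \land \lnot A) \lor C \lor \lnot A   — De Morgan
⇔ ((\lnot A \lor \lnot C \lor \lnot A \lor \lnot \lnot C \lor A) \land \lnot A) \lor C \lor \lnot A   — De Morgan
⇔ ((\lnot A \lor \lnot C \lor \lnot A \lor C \lor A) \land \lnot A) \lor C \lor \lnot A   — double negation
⇔ (\lnot A \lor \lnot C \lor \lnot A \lor C \lor A \lor C \lor \lnot A) \land (\lnot A \lor C \lor \lnot A)   — distribute \lor over \land
⇔ \lnot A \lor C   — simplify

\lnot A \lor C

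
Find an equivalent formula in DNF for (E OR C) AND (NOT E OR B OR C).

(E AND B) OR C

(E OR C) AND (NOT E OR B OR C)
≡ (E AND NOT E) OR (E AND B) OR (E AND C) OR (C AND NOT E) OR (C AND B) OR (C AND C)   — distribute AND over OR
≡ (E AND B) OR C   — simplify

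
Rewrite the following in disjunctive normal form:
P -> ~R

~P | ~R

P -> ~R
≡ ~P | ~R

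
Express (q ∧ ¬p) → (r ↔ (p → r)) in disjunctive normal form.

(q ∧ ¬p) → (r ↔ (p → r))
≡ ¬(q ∧ ¬p) ∨ (r ↔ (p → r))
≡ ¬(q ∧ ¬p) ∨ ((r → (p → r)) ∧ ((p → r) → r))
≡ ¬(q ∧ ¬p) ∨ ((¬r ∨ (p → r)) ∧ ((p → r) → r))
≡ ¬(q ∧ ¬p) ∨ ((¬r ∨ ¬p ∨ r) ∧ ((p → r) → r))
≡ ¬(q ∧ ¬p) ∨ ((¬r ∨ ¬p ∨ r) ∧ (¬(p → r) ∨ r))
≡ ¬(q ∧ ¬p) ∨ ((¬r ∨ ¬p ∨ r) ∧ (¬(¬p ∨ r) ∨ r))
≡ ¬q ∨ ¬¬p ∨ ((¬r ∨ ¬p ∨ r) ∧ (¬(¬p ∨ r) ∨ r))
≡ ¬q ∨ p ∨ ((¬r ∨ ¬p ∨ r) ∧ (¬(¬p ∨ r) ∨ r))
≡ ¬q ∨ p ∨ ((¬r ∨ ¬p ∨ r) ∧ ((¬¬p ∧ ¬r) ∨ r))
≡ ¬q ∨ p ∨ ((¬r ∨ ¬p ∨ r) ∧ ((p ∧ ¬r) ∨ r))
≡ ¬q ∨ p ∨ (¬r ∧ p ∧ ¬r) ∨ (¬r ∧ r) ∨ (¬p ∧ p ∧ ¬r) ∨ (¬p ∧ r) ∨ (r ∧ p ∧ ¬r) ∨ (r ∧ r)
≡ ¬q ∨ p ∨ r

¬q ∨ p ∨ r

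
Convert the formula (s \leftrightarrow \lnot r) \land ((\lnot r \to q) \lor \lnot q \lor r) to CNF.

(s \leftrightarrow \lnot r) \land ((\lnot r \to q) \lor \lnot q \lor r)
= (s \to \lnot r) \land (\lnot r \to s) \land ((\lnot r \to q) \lor \lnot q \lor r)   [eliminate \leftrightarrow]
= (\lnot s \lor \lnot r) \land (\lnot r \to s) \land ((\lnot r \to q) \lor \lnot q \lor r)   [eliminate \to]
= (\lnot s \lor \lnot r) \land (\lnot \lnot r \lor s) \land ((\lnot r \to q) \lor \lnot q \lor r)   [eliminate \to]
= (\lnot s \lor \lnot r) \land (\lnot \lnot r \lor s) \land (\lnot \lnot r \lor q \lor \lnot q \lor r)   [eliminate \to]
= (\lnot s \lor \lnot r) \land (r \lor s) \land (\lnot \lnot r \lor q \lor \lnot q \lor r)   [double negation]
= (\lnot s \lor \lnot r) \land (r \lor s) \land (r \lor q \lor \lnot q \lor r)   [double negation]
= (\lnot s \lor \lnot r) \land (r \lor s)   [simplify]

(\lnot s \lor \lnot r) \land (r \lor s)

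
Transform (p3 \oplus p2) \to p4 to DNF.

(p3 \oplus p2) \to p4
≡ \lnot (p3 \oplus p2) \lor p4
≡ \lnot ((p3 \land \lnot p2) \lor (\lnot p3 \land p2)) \lor p4
≡ (\lnot (p3 \land \lnot p2) \land \lnot (\lnot p3 \land p2)) \lor p4
≡ ((\lnot p3 \lor \lnot \lnot p2) \land \lnot (\lnot p3 \land p2)) \lor p4
≡ ((\lnot p3 \lor p2) \land \lnot (\lnot p3 \land p2)) \lor p4
≡ ((\lnot p3 \lor p2) \land (\lnot \lnot p3 \lor \lnot p2)) \lor p4
≡ ((\lnot p3 \lor p2) \land (p3 \lor \lnot p2)) \lor p4
≡ (\lnot p3 \land p3) \lor (\lnot p3 \land \lnot p2) \lor (p2 \land p3) \lor (p2 \land \lnot p2) \lor p4
≡ (\lnot p3 \land \lnot p2) \lor (p2 \land p3) \lor p4

(\lnot p3 \land \lnot p2) \lor (p2 \land p3) \lor p4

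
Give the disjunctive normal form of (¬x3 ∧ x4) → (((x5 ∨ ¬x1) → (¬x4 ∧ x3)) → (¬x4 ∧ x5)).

x3 ∨ ¬x4 ∨ (x5 ∧ x4) ∨ (x5 ∧ ¬x3) ∨ (¬x1 ∧ x4) ∨ (¬x1 ∧ ¬x3)

(¬x3 ∧ x4) → (((x5 ∨ ¬x1) → (¬x4 ∧ x3)) → (¬x4 ∧ x5))
⇔ ¬(¬x3 ∧ x4) ∨ (((x5 ∨ ¬x1) → (¬x4 ∧ x3)) → (¬x4 ∧ x5))   (eliminate →)
⇔ ¬(¬x3 ∧ x4) ∨ ¬((x5 ∨ ¬x1) → (¬x4 ∧ x3)) ∨ (¬x4 ∧ x5)   (eliminate →)
⇔ ¬(¬x3 ∧ x4) ∨ ¬(¬(x5 ∨ ¬x1) ∨ (¬x4 ∧ x3)) ∨ (¬x4 ∧ x5)   (eliminate →)
⇔ ¬¬x3 ∨ ¬x4 ∨ ¬(¬(x5 ∨ ¬x1) ∨ (¬x4 ∧ x3)) ∨ (¬x4 ∧ x5)   (De Morgan)
⇔ x3 ∨ ¬x4 ∨ ¬(¬(x5 ∨ ¬x1) ∨ (¬x4 ∧ x3)) ∨ (¬x4 ∧ x5)   (double negation)
⇔ x3 ∨ ¬x4 ∨ (¬¬(x5 ∨ ¬x1) ∧ ¬(¬x4 ∧ x3)) ∨ (¬x4 ∧ x5)   (De Morgan)
⇔ x3 ∨ ¬x4 ∨ ((x5 ∨ ¬x1) ∧ ¬(¬x4 ∧ x3)) ∨ (¬x4 ∧ x5)   (double negation)
⇔ x3 ∨ ¬x4 ∨ ((x5 ∨ ¬x1) ∧ (¬¬x4 ∨ ¬x3)) ∨ (¬x4 ∧ x5)   (De Morgan)
⇔ x3 ∨ ¬x4 ∨ ((x5 ∨ ¬x1) ∧ (x4 ∨ ¬x3)) ∨ (¬x4 ∧ x5)   (double negation)
⇔ x3 ∨ ¬x4 ∨ (x5 ∧ x4) ∨ (x5 ∧ ¬x3) ∨ (¬x1 ∧ x4) ∨ (¬x1 ∧ ¬x3) ∨ (¬x4 ∧ x5)   (distribute ∧ over ∨)
⇔ x3 ∨ ¬x4 ∨ (x5 ∧ x4) ∨ (x5 ∧ ¬x3) ∨ (¬x1 ∧ x4) ∨ (¬x1 ∧ ¬x3)   (simplify)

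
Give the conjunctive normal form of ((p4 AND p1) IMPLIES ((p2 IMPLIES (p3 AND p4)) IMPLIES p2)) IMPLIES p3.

((p4 AND p1) IMPLIES ((p2 IMPLIES (p3 AND p4)) IMPLIES p2)) IMPLIES p3
= NOT ((p4 AND p1) IMPLIES ((p2 IMPLIES (p3 AND p4)) IMPLIES p2)) OR p3   — eliminate IMPLIES
= NOT (NOT (p4 AND p1) OR ((p2 IMPLIES (p3 AND p4)) IMPLIES p2)) OR p3   — eliminate IMPLIES
= NOT (NOT (p4 AND p1) OR NOT (p2 IMPLIES (p3 AND p4)) OR p2) OR p3   — eliminate IMPLIES
= NOT (NOT (p4 AND p1) OR NOT (NOT p2 OR (p3 AND p4)) OR p2) OR p3   — eliminate IMPLIES
= (NOT NOT (p4 AND p1) AND NOT NOT (NOT p2 OR (p3 AND p4)) AND NOT p2) OR p3   — De Morgan
= (p4 AND p1 AND NOT NOT (NOT p2 OR (p3 AND p4)) AND NOT p2) OR p3   — double negation
= (p4 AND p1 AND (NOT p2 OR (p3 AND p4)) AND NOT p2) OR p3   — double negation
= (p4 OR p3) AND (p1 OR p3) AND (NOT p2 OR p3 OR p3) AND (NOT p2 OR p4 OR p3) AND (NOT p2 OR p3)   — distribute OR over AND
= (p4 OR p3) AND (p1 OR p3) AND (NOT p2 OR p3)   — simplify

(p4 OR p3) AND (p1 OR p3) AND (NOT p2 OR p3)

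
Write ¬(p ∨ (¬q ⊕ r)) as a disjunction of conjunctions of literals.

¬p ∧ q ∧ ¬r ∨ ¬p ∧ r ∧ ¬q

¬(p ∨ (¬q ⊕ r))
⇔ ¬(p ∨ ¬q ∧ ¬r ∨ ¬¬q ∧ r)   (expand ⊕)
⇔ ¬p ∧ ¬(¬q ∧ ¬r) ∧ ¬(¬¬q ∧ r)   (De Morgan)
⇔ ¬p ∧ (¬¬q ∨ ¬¬r) ∧ ¬(¬¬q ∧ r)   (De Morgan)
⇔ ¬p ∧ (q ∨ ¬¬r) ∧ ¬(¬¬q ∧ r)   (double negation)
⇔ ¬p ∧ (q ∨ r) ∧ ¬(¬¬q ∧ r)   (double negation)
⇔ ¬p ∧ (q ∨ r) ∧ (¬¬¬q ∨ ¬r)   (De Morgan)
⇔ ¬p ∧ (q ∨ r) ∧ (¬q ∨ ¬r)   (double negation)
⇔ ¬p ∧ q ∧ ¬q ∨ ¬p ∧ q ∧ ¬r ∨ ¬p ∧ r ∧ ¬q ∨ ¬p ∧ r ∧ ¬r   (distribute ∧ over ∨)
⇔ ¬p ∧ q ∧ ¬r ∨ ¬p ∧ r ∧ ¬q   (simplify)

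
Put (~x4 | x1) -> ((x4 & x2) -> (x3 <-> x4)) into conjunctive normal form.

~x1 | ~x4 | ~x2 | x3

(~x4 | x1) -> ((x4 & x2) -> (x3 <-> x4))
= ~(~x4 | x1) | ((x4 & x2) -> (x3 <-> x4))   [eliminate ->]
= ~(~x4 | x1) | ~(x4 & x2) | (x3 <-> x4)   [eliminate ->]
= ~(~x4 | x1) | ~(x4 & x2) | ((x3 -> x4) & (x4 -> x3))   [eliminate <->]
= ~(~x4 | x1) | ~(x4 & x2) | ((~x3 | x4) & (x4 -> x3))   [eliminate ->]
= ~(~x4 | x1) | ~(x4 & x2) | ((~x3 | x4) & (~x4 | x3))   [eliminate ->]
= (~~x4 & ~x1) | ~(x4 & x2) | ((~x3 | x4) & (~x4 | x3))   [De Morgan]
= (x4 & ~x1) | ~(x4 & x2) | ((~x3 | x4) & (~x4 | x3))   [double negation]
= (x4 & ~x1) | ~x4 | ~x2 | ((~x3 | x4) & (~x4 | x3))   [De Morgan]
= (x4 | ~x4 | ~x2 | ~x3 | x4) & (x4 | ~x4 | ~x2 | ~x4 | x3) & (~x1 | ~x4 | ~x2 | ~x3 | x4) & (~x1 | ~x4 | ~x2 | ~x4 | x3)   [distribute | over &]
= ~x1 | ~x4 | ~x2 | x3   [simplify]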